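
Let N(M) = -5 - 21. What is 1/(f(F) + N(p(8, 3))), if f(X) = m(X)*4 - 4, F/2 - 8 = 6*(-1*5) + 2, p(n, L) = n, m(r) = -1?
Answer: -1/34 ≈ -0.029412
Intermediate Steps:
N(M) = -26
F = -40 (F = 16 + 2*(6*(-1*5) + 2) = 16 + 2*(6*(-5) + 2) = 16 + 2*(-30 + 2) = 16 + 2*(-28) = 16 - 56 = -40)
f(X) = -8 (f(X) = -1*4 - 4 = -4 - 4 = -8)
1/(f(F) + N(p(8, 3))) = 1/(-8 - 26) = 1/(-34) = -1/34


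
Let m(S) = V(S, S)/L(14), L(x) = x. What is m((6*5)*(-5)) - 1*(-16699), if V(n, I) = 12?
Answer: 116899/7 ≈ 16700.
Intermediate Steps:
m(S) = 6/7 (m(S) = 12/14 = 12*(1/14) = 6/7)
m((6*5)*(-5)) - 1*(-16699) = 6/7 - 1*(-16699) = 6/7 + 16699 = 116899/7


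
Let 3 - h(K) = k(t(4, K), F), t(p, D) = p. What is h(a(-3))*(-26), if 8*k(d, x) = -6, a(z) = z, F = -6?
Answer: -195/2 ≈ -97.500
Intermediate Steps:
k(d, x) = -¾ (k(d, x) = (⅛)*(-6) = -¾)
h(K) = 15/4 (h(K) = 3 - 1*(-¾) = 3 + ¾ = 15/4)
h(a(-3))*(-26) = (15/4)*(-26) = -195/2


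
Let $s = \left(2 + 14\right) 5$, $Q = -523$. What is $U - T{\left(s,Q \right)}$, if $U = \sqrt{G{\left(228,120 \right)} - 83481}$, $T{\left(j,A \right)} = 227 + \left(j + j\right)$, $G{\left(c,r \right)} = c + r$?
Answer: $-387 + 3 i \sqrt{9237} \approx -387.0 + 288.33 i$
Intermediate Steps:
$s = 80$ ($s = 16 \cdot 5 = 80$)
$T{\left(j,A \right)} = 227 + 2 j$
$U = 3 i \sqrt{9237}$ ($U = \sqrt{\left(228 + 120\right) - 83481} = \sqrt{348 - 83481} = \sqrt{-83133} = 3 i \sqrt{9237} \approx 288.33 i$)
$U - T{\left(s,Q \right)} = 3 i \sqrt{9237} - \left(227 + 2 \cdot 80\right) = 3 i \sqrt{9237} - \left(227 + 160\right) = 3 i \sqrt{9237} - 387 = -387 + 3 i \sqrt{9237}$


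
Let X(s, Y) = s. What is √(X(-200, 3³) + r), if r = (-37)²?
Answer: √1169 ≈ 34.191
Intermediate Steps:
r = 1369
√(X(-200, 3³) + r) = √(-200 + 1369) = √1169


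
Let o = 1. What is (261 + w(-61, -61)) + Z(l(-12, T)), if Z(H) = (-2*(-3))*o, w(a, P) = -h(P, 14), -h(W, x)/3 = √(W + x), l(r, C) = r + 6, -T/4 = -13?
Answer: 267 + 3*I*√47 ≈ 267.0 + 20.567*I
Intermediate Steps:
T = 52 (T = -4*(-13) = 52)
l(r, C) = 6 + r
h(W, x) = -3*√(W + x)
w(a, P) = 3*√(14 + P) (w(a, P) = -(-3)*√(P + 14) = -(-3)*√(14 + P) = 3*√(14 + P))
Z(H) = 6 (Z(H) = -2*(-3)*1 = 6*1 = 6)
(261 + w(-61, -61)) + Z(l(-12, T)) = (261 + 3*√(14 - 61)) + 6 = (261 + 3*√(-47)) + 6 = (261 + 3*(I*√47)) + 6 = (261 + 3*I*√47) + 6 = 267 + 3*I*√47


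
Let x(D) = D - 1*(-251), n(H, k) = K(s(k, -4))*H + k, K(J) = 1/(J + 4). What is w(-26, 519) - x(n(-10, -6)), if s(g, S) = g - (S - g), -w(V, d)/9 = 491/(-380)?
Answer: -89631/380 ≈ -235.87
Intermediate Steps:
w(V, d) = 4419/380 (w(V, d) = -4419/(-380) = -4419*(-1)/380 = -9*(-491/380) = 4419/380)
s(g, S) = -S + 2*g (s(g, S) = g + (g - S) = -S + 2*g)
K(J) = 1/(4 + J)
n(H, k) = k + H/(8 + 2*k) (n(H, k) = H/(4 + (-1*(-4) + 2*k)) + k = H/(4 + (4 + 2*k)) + k = H/(8 + 2*k) + k = k + H/(8 + 2*k))
x(D) = 251 + D (x(D) = D + 251 = 251 + D)
w(-26, 519) - x(n(-10, -6)) = 4419/380 - (251 + ((1/2)*(-10) - 6*(4 - 6))/(4 - 6)) = 4419/380 - (251 + (-5 - 6*(-2))/(-2)) = 4419/380 - (251 - (-5 + 12)/2) = 4419/380 - (251 - 1/2*7) = 4419/380 - (251 - 7/2) = 4419/380 - 1*495/2 = 4419/380 - 495/2 = -89631/380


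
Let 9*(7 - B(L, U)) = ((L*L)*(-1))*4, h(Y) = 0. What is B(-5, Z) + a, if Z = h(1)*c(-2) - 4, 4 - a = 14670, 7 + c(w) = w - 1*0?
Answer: -131831/9 ≈ -14648.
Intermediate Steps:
c(w) = -7 + w (c(w) = -7 + (w - 1*0) = -7 + (w + 0) = -7 + w)
a = -14666 (a = 4 - 1*14670 = 4 - 14670 = -14666)
Z = -4 (Z = 0*(-7 - 2) - 4 = 0*(-9) - 4 = 0 - 4 = -4)
B(L, U) = 7 + 4*L²/9 (B(L, U) = 7 - (L*L)*(-1)*4/9 = 7 - L²*(-1)*4/9 = 7 - (-L²)*4/9 = 7 - (-4)*L²/9 = 7 + 4*L²/9)
B(-5, Z) + a = (7 + (4/9)*(-5)²) - 14666 = (7 + (4/9)*25) - 14666 = (7 + 100/9) - 14666 = 163/9 - 14666 = -131831/9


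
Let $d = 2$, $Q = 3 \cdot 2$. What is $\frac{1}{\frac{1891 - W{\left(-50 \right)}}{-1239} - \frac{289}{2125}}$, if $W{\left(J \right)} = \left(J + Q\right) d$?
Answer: $- \frac{154875}{268438} \approx -0.57695$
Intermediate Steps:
$Q = 6$
$W{\left(J \right)} = 12 + 2 J$ ($W{\left(J \right)} = \left(J + 6\right) 2 = \left(6 + J\right) 2 = 12 + 2 J$)
$\frac{1}{\frac{1891 - W{\left(-50 \right)}}{-1239} - \frac{289}{2125}} = \frac{1}{\frac{1891 - \left(12 + 2 \left(-50\right)\right)}{-1239} - \frac{289}{2125}} = \frac{1}{\left(1891 - \left(12 - 100\right)\right) \left(- \frac{1}{1239}\right) - \frac{17}{125}} = \frac{1}{\left(1891 - -88\right) \left(- \frac{1}{1239}\right) - \frac{17}{125}} = \frac{1}{\left(1891 + 88\right) \left(- \frac{1}{1239}\right) - \frac{17}{125}} = \frac{1}{1979 \left(- \frac{1}{1239}\right) - \frac{17}{125}} = \frac{1}{- \frac{1979}{1239} - \frac{17}{125}} = \frac{1}{- \frac{268438}{154875}} = - \frac{154875}{268438}$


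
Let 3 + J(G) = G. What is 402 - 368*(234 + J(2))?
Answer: -85342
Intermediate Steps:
J(G) = -3 + G
402 - 368*(234 + J(2)) = 402 - 368*(234 + (-3 + 2)) = 402 - 368*(234 - 1) = 402 - 368*233 = 402 - 85744 = -85342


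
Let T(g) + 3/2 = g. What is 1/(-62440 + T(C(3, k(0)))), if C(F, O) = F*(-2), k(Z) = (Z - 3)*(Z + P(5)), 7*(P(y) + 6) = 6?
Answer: -2/124895 ≈ -1.6013e-5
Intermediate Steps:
P(y) = -36/7 (P(y) = -6 + (1/7)*6 = -6 + 6/7 = -36/7)
k(Z) = (-3 + Z)*(-36/7 + Z) (k(Z) = (Z - 3)*(Z - 36/7) = (-3 + Z)*(-36/7 + Z))
C(F, O) = -2*F
T(g) = -3/2 + g
1/(-62440 + T(C(3, k(0)))) = 1/(-62440 + (-3/2 - 2*3)) = 1/(-62440 + (-3/2 - 6)) = 1/(-62440 - 15/2) = 1/(-124895/2) = -2/124895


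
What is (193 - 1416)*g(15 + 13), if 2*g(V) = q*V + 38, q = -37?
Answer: 610277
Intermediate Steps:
g(V) = 19 - 37*V/2 (g(V) = (-37*V + 38)/2 = (38 - 37*V)/2 = 19 - 37*V/2)
(193 - 1416)*g(15 + 13) = (193 - 1416)*(19 - 37*(15 + 13)/2) = -1223*(19 - 37/2*28) = -1223*(19 - 518) = -1223*(-499) = 610277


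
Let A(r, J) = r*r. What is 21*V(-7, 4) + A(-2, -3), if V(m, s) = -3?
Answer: -59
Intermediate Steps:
A(r, J) = r**2
21*V(-7, 4) + A(-2, -3) = 21*(-3) + (-2)**2 = -63 + 4 = -59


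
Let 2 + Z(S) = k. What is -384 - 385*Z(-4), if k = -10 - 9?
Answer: 7701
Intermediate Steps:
k = -19
Z(S) = -21 (Z(S) = -2 - 19 = -21)
-384 - 385*Z(-4) = -384 - 385*(-21) = -384 + 8085 = 7701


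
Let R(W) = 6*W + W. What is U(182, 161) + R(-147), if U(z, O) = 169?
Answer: -860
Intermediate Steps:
R(W) = 7*W
U(182, 161) + R(-147) = 169 + 7*(-147) = 169 - 1029 = -860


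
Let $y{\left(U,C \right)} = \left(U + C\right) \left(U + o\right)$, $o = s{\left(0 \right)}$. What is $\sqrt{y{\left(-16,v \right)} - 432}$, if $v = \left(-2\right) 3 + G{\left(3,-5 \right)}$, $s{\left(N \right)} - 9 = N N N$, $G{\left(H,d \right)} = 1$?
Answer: $i \sqrt{285} \approx 16.882 i$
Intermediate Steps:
$s{\left(N \right)} = 9 + N^{3}$ ($s{\left(N \right)} = 9 + N N N = 9 + N^{2} N = 9 + N^{3}$)
$o = 9$ ($o = 9 + 0^{3} = 9 + 0 = 9$)
$v = -5$ ($v = \left(-2\right) 3 + 1 = -6 + 1 = -5$)
$y{\left(U,C \right)} = \left(9 + U\right) \left(C + U\right)$ ($y{\left(U,C \right)} = \left(U + C\right) \left(U + 9\right) = \left(C + U\right) \left(9 + U\right) = \left(9 + U\right) \left(C + U\right)$)
$\sqrt{y{\left(-16,v \right)} - 432} = \sqrt{\left(\left(-16\right)^{2} + 9 \left(-5\right) + 9 \left(-16\right) - -80\right) - 432} = \sqrt{\left(256 - 45 - 144 + 80\right) - 432} = \sqrt{147 - 432} = \sqrt{-285} = i \sqrt{285}$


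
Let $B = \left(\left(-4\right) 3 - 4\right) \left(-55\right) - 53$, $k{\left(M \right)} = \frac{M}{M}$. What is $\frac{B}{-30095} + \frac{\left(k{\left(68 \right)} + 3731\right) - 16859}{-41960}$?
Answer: $\frac{72071229}{252557240} \approx 0.28537$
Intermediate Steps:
$k{\left(M \right)} = 1$
$B = 827$ ($B = \left(-12 - 4\right) \left(-55\right) - 53 = \left(-16\right) \left(-55\right) - 53 = 880 - 53 = 827$)
$\frac{B}{-30095} + \frac{\left(k{\left(68 \right)} + 3731\right) - 16859}{-41960} = \frac{827}{-30095} + \frac{\left(1 + 3731\right) - 16859}{-41960} = 827 \left(- \frac{1}{30095}\right) + \left(3732 - 16859\right) \left(- \frac{1}{41960}\right) = - \frac{827}{30095} - - \frac{13127}{41960} = - \frac{827}{30095} + \frac{13127}{41960} = \frac{72071229}{252557240}$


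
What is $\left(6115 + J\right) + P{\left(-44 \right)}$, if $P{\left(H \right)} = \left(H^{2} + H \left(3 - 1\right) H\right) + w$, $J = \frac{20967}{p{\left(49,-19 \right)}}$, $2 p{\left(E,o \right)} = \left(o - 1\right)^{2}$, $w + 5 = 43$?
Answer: $\frac{2413167}{200} \approx 12066.0$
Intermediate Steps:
$w = 38$ ($w = -5 + 43 = 38$)
$p{\left(E,o \right)} = \frac{\left(-1 + o\right)^{2}}{2}$ ($p{\left(E,o \right)} = \frac{\left(o - 1\right)^{2}}{2} = \frac{\left(-1 + o\right)^{2}}{2}$)
$J = \frac{20967}{200}$ ($J = \frac{20967}{\frac{1}{2} \left(-1 - 19\right)^{2}} = \frac{20967}{\frac{1}{2} \left(-20\right)^{2}} = \frac{20967}{\frac{1}{2} \cdot 400} = \frac{20967}{200} \approx 104.83$)
$P{\left(H \right)} = 38 + 3 H^{2}$ ($P{\left(H \right)} = \left(H^{2} + H \left(3 - 1\right) H\right) + 38 = \left(H^{2} + H 2 H\right) + 38 = \left(H^{2} + 2 H H\right) + 38 = \left(H^{2} + 2 H^{2}\right) + 38 = 3 H^{2} + 38 = 38 + 3 H^{2}$)
$\left(6115 + J\right) + P{\left(-44 \right)} = \left(6115 + \frac{20967}{200}\right) + \left(38 + 3 \left(-44\right)^{2}\right) = \frac{1243967}{200} + \left(38 + 3 \cdot 1936\right) = \frac{1243967}{200} + \left(38 + 5808\right) = \frac{1243967}{200} + 5846 = \frac{2413167}{200}$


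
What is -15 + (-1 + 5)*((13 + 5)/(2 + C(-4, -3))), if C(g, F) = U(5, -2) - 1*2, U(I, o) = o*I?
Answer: -111/5 ≈ -22.200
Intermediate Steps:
U(I, o) = I*o
C(g, F) = -12 (C(g, F) = 5*(-2) - 1*2 = -10 - 2 = -12)
-15 + (-1 + 5)*((13 + 5)/(2 + C(-4, -3))) = -15 + (-1 + 5)*((13 + 5)/(2 - 12)) = -15 + 4*(18/(-10)) = -15 + 4*(18*(-⅒)) = -15 + 4*(-9/5) = -15 - 36/5 = -111/5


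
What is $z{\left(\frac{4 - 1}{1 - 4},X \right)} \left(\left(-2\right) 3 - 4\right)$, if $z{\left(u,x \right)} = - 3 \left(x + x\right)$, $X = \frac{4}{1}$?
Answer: $240$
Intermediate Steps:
$X = 4$ ($X = 4 \cdot 1 = 4$)
$z{\left(u,x \right)} = - 6 x$ ($z{\left(u,x \right)} = - 3 \cdot 2 x = - 6 x$)
$z{\left(\frac{4 - 1}{1 - 4},X \right)} \left(\left(-2\right) 3 - 4\right) = \left(-6\right) 4 \left(\left(-2\right) 3 - 4\right) = - 24 \left(-6 - 4\right) = \left(-24\right) \left(-10\right) = 240$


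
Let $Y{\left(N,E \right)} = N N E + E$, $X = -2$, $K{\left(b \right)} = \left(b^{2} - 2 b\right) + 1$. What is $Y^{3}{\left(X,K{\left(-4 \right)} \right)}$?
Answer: $1953125$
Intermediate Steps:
$K{\left(b \right)} = 1 + b^{2} - 2 b$
$Y{\left(N,E \right)} = E + E N^{2}$ ($Y{\left(N,E \right)} = N^{2} E + E = E N^{2} + E = E + E N^{2}$)
$Y^{3}{\left(X,K{\left(-4 \right)} \right)} = \left(\left(1 + \left(-4\right)^{2} - -8\right) \left(1 + \left(-2\right)^{2}\right)\right)^{3} = \left(\left(1 + 16 + 8\right) \left(1 + 4\right)\right)^{3} = \left(25 \cdot 5\right)^{3} = 125^{3} = 1953125$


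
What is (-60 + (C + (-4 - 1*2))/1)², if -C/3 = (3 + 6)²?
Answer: 95481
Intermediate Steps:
C = -243 (C = -3*(3 + 6)² = -3*9² = -3*81 = -243)
(-60 + (C + (-4 - 1*2))/1)² = (-60 + (-243 + (-4 - 1*2))/1)² = (-60 + 1*(-243 + (-4 - 2)))² = (-60 + 1*(-243 - 6))² = (-60 + 1*(-249))² = (-60 - 249)² = (-309)² = 95481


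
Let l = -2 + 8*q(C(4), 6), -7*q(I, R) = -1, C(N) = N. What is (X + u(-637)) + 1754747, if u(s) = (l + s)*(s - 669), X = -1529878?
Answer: 7405373/7 ≈ 1.0579e+6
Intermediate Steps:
q(I, R) = ⅐ (q(I, R) = -⅐*(-1) = ⅐)
l = -6/7 (l = -2 + 8*(⅐) = -2 + 8/7 = -6/7 ≈ -0.85714)
u(s) = (-669 + s)*(-6/7 + s) (u(s) = (-6/7 + s)*(s - 669) = (-6/7 + s)*(-669 + s) = (-669 + s)*(-6/7 + s))
(X + u(-637)) + 1754747 = (-1529878 + (4014/7 + (-637)² - 4689/7*(-637))) + 1754747 = (-1529878 + (4014/7 + 405769 + 426699)) + 1754747 = (-1529878 + 5831290/7) + 1754747 = -4877856/7 + 1754747 = 7405373/7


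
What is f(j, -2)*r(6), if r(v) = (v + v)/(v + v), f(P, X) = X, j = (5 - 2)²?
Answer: -2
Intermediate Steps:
j = 9 (j = 3² = 9)
r(v) = 1 (r(v) = (2*v)/((2*v)) = (2*v)*(1/(2*v)) = 1)
f(j, -2)*r(6) = -2*1 = -2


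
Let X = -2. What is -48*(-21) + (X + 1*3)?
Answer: 1009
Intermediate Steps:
-48*(-21) + (X + 1*3) = -48*(-21) + (-2 + 1*3) = 1008 + (-2 + 3) = 1008 + 1 = 1009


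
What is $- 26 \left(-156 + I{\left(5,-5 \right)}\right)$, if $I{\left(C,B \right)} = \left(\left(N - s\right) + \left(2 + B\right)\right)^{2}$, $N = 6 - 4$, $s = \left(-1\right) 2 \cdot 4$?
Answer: $2782$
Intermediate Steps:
$s = -8$ ($s = \left(-2\right) 4 = -8$)
$N = 2$ ($N = 6 - 4 = 2$)
$I{\left(C,B \right)} = \left(12 + B\right)^{2}$ ($I{\left(C,B \right)} = \left(\left(2 - -8\right) + \left(2 + B\right)\right)^{2} = \left(\left(2 + 8\right) + \left(2 + B\right)\right)^{2} = \left(10 + \left(2 + B\right)\right)^{2} = \left(12 + B\right)^{2}$)
$- 26 \left(-156 + I{\left(5,-5 \right)}\right) = - 26 \left(-156 + \left(12 - 5\right)^{2}\right) = - 26 \left(-156 + 7^{2}\right) = - 26 \left(-156 + 49\right) = \left(-26\right) \left(-107\right) = 2782$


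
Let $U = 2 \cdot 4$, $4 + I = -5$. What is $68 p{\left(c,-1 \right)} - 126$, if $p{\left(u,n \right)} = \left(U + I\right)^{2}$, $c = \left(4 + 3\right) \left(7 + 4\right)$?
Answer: $-58$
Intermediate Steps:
$I = -9$ ($I = -4 - 5 = -9$)
$c = 77$ ($c = 7 \cdot 11 = 77$)
$U = 8$
$p{\left(u,n \right)} = 1$ ($p{\left(u,n \right)} = \left(8 - 9\right)^{2} = \left(-1\right)^{2} = 1$)
$68 p{\left(c,-1 \right)} - 126 = 68 \cdot 1 - 126 = 68 - 126 = -58$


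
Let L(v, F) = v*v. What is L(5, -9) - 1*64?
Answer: -39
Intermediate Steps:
L(v, F) = v²
L(5, -9) - 1*64 = 5² - 1*64 = 25 - 64 = -39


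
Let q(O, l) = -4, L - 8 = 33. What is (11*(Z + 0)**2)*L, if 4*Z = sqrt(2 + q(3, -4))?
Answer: -451/8 ≈ -56.375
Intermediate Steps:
L = 41 (L = 8 + 33 = 41)
Z = I*sqrt(2)/4 (Z = sqrt(2 - 4)/4 = sqrt(-2)/4 = (I*sqrt(2))/4 = I*sqrt(2)/4 ≈ 0.35355*I)
(11*(Z + 0)**2)*L = (11*(I*sqrt(2)/4 + 0)**2)*41 = (11*(I*sqrt(2)/4)**2)*41 = (11*(-1/8))*41 = -11/8*41 = -451/8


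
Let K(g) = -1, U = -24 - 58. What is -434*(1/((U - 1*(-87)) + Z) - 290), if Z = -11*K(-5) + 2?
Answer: 1132523/9 ≈ 1.2584e+5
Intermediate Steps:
U = -82
Z = 13 (Z = -11*(-1) + 2 = 11 + 2 = 13)
-434*(1/((U - 1*(-87)) + Z) - 290) = -434*(1/((-82 - 1*(-87)) + 13) - 290) = -434*(1/((-82 + 87) + 13) - 290) = -434*(1/(5 + 13) - 290) = -434*(1/18 - 290) = -434*(-5219/18) = 1132523/9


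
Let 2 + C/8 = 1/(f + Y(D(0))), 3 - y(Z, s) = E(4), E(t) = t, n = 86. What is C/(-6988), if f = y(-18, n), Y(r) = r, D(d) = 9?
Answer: 15/6988 ≈ 0.0021465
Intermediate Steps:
y(Z, s) = -1 (y(Z, s) = 3 - 1*4 = 3 - 4 = -1)
f = -1
C = -15 (C = -16 + 8/(-1 + 9) = -16 + 8/8 = -16 + 8*(⅛) = -16 + 1 = -15)
C/(-6988) = -15/(-6988) = -15*(-1/6988) = 15/6988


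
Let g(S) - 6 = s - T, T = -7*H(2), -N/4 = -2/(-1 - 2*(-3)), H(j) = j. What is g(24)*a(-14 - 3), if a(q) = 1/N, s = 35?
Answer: 275/8 ≈ 34.375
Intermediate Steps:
N = 8/5 (N = -(-8)/(-1 - 2*(-3)) = -(-8)/(-1 + 6) = -(-8)/5 = -4*(-⅖) = 8/5 ≈ 1.6000)
T = -14 (T = -7*2 = -14)
a(q) = 5/8 (a(q) = 1/(8/5) = 5/8)
g(S) = 55 (g(S) = 6 + (35 - 1*(-14)) = 6 + (35 + 14) = 6 + 49 = 55)
g(24)*a(-14 - 3) = 55*(5/8) = 275/8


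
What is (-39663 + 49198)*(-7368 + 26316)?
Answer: 180669180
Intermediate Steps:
(-39663 + 49198)*(-7368 + 26316) = 9535*18948 = 180669180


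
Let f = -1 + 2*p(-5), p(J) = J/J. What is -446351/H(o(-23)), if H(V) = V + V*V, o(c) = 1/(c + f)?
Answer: 216033884/21 ≈ 1.0287e+7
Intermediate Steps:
p(J) = 1
f = 1 (f = -1 + 2*1 = -1 + 2 = 1)
o(c) = 1/(1 + c) (o(c) = 1/(c + 1) = 1/(1 + c))
H(V) = V + V²
-446351/H(o(-23)) = -446351*(1 - 23)/(1 + 1/(1 - 23)) = -446351*(-22/(1 + 1/(-22))) = -446351*(-22/(1 - 1/22)) = -446351/((-1/22*21/22)) = -446351/(-21/484) = -446351*(-484/21) = 216033884/21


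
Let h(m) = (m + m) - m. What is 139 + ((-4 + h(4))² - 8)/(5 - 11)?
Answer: 421/3 ≈ 140.33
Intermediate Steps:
h(m) = m (h(m) = 2*m - m = m)
139 + ((-4 + h(4))² - 8)/(5 - 11) = 139 + ((-4 + 4)² - 8)/(5 - 11) = 139 + (0² - 8)/(-6) = 139 + (0 - 8)*(-⅙) = 139 - 8*(-⅙) = 139 + 4/3 = 421/3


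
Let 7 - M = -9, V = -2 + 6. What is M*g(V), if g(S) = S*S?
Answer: 256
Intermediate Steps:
V = 4
g(S) = S²
M = 16 (M = 7 - 1*(-9) = 7 + 9 = 16)
M*g(V) = 16*4² = 16*16 = 256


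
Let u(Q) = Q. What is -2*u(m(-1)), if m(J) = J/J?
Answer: -2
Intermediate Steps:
m(J) = 1
-2*u(m(-1)) = -2*1 = -2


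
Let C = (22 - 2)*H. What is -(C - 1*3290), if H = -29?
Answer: 3870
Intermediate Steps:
C = -580 (C = (22 - 2)*(-29) = 20*(-29) = -580)
-(C - 1*3290) = -(-580 - 1*3290) = -(-580 - 3290) = -1*(-3870) = 3870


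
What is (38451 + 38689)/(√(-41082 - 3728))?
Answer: -7714*I*√44810/4481 ≈ -364.41*I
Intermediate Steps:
(38451 + 38689)/(√(-41082 - 3728)) = 77140/(√(-44810)) = 77140/((I*√44810)) = 77140*(-I*√44810/44810) = -7714*I*√44810/4481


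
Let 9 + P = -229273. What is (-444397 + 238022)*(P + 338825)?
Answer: -22606936625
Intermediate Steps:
P = -229282 (P = -9 - 229273 = -229282)
(-444397 + 238022)*(P + 338825) = (-444397 + 238022)*(-229282 + 338825) = -206375*109543 = -22606936625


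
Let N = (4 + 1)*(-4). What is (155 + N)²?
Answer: 18225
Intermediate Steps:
N = -20 (N = 5*(-4) = -20)
(155 + N)² = (155 - 20)² = 135² = 18225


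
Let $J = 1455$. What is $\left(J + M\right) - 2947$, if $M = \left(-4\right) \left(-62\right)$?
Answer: $-1244$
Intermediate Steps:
$M = 248$
$\left(J + M\right) - 2947 = \left(1455 + 248\right) - 2947 = 1703 - 2947 = -1244$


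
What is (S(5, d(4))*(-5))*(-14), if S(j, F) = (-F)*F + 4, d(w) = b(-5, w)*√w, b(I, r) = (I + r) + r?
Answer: -2240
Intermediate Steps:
b(I, r) = I + 2*r
d(w) = √w*(-5 + 2*w) (d(w) = (-5 + 2*w)*√w = √w*(-5 + 2*w))
S(j, F) = 4 - F² (S(j, F) = -F² + 4 = 4 - F²)
(S(5, d(4))*(-5))*(-14) = ((4 - (√4*(-5 + 2*4))²)*(-5))*(-14) = ((4 - (2*(-5 + 8))²)*(-5))*(-14) = ((4 - (2*3)²)*(-5))*(-14) = ((4 - 1*6²)*(-5))*(-14) = ((4 - 1*36)*(-5))*(-14) = ((4 - 36)*(-5))*(-14) = -32*(-5)*(-14) = 160*(-14) = -2240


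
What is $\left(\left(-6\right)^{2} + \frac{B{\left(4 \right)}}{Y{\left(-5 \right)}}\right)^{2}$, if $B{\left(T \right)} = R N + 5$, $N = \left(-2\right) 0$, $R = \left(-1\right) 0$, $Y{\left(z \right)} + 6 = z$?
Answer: $\frac{152881}{121} \approx 1263.5$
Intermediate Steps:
$Y{\left(z \right)} = -6 + z$
$R = 0$
$N = 0$
$B{\left(T \right)} = 5$ ($B{\left(T \right)} = 0 \cdot 0 + 5 = 0 + 5 = 5$)
$\left(\left(-6\right)^{2} + \frac{B{\left(4 \right)}}{Y{\left(-5 \right)}}\right)^{2} = \left(\left(-6\right)^{2} + \frac{5}{-6 - 5}\right)^{2} = \left(36 + \frac{5}{-11}\right)^{2} = \left(36 + 5 \left(- \frac{1}{11}\right)\right)^{2} = \left(36 - \frac{5}{11}\right)^{2} = \left(\frac{391}{11}\right)^{2} = \frac{152881}{121}$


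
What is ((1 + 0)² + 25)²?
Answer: 676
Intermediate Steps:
((1 + 0)² + 25)² = (1² + 25)² = (1 + 25)² = 26² = 676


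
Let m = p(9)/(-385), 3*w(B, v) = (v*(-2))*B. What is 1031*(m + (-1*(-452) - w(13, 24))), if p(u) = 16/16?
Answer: 261976069/385 ≈ 6.8046e+5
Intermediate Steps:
p(u) = 1 (p(u) = 16*(1/16) = 1)
w(B, v) = -2*B*v/3 (w(B, v) = ((v*(-2))*B)/3 = ((-2*v)*B)/3 = (-2*B*v)/3 = -2*B*v/3)
m = -1/385 (m = 1/(-385) = 1*(-1/385) = -1/385 ≈ -0.0025974)
1031*(m + (-1*(-452) - w(13, 24))) = 1031*(-1/385 + (-1*(-452) - (-2)*13*24/3)) = 1031*(-1/385 + (452 - 1*(-208))) = 1031*(-1/385 + (452 + 208)) = 1031*(-1/385 + 660) = 1031*(254099/385) = 261976069/385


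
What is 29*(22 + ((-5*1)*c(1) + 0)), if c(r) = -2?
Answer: 928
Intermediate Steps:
29*(22 + ((-5*1)*c(1) + 0)) = 29*(22 + (-5*1*(-2) + 0)) = 29*(22 + (-5*(-2) + 0)) = 29*(22 + (10 + 0)) = 29*(22 + 10) = 29*32 = 928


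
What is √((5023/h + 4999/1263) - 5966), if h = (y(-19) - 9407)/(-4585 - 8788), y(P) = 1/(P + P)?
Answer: √240247914140011093833/451480821 ≈ 34.331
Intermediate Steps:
y(P) = 1/(2*P)
h = 357467/508174 (h = ((½)/(-19) - 9407)/(-4585 - 8788) = ((½)*(-1/19) - 9407)/(-13373) = (-1/38 - 9407)*(-1/13373) = -357467/38*(-1/13373) = 357467/508174 ≈ 0.70343)
√((5023/h + 4999/1263) - 5966) = √((5023/(357467/508174) + 4999/1263) - 5966) = √((5023*(508174/357467) + 4999*(1/1263)) - 5966) = √((2552558002/357467 + 4999/1263) - 5966) = √(3225667734059/451480821 - 5966) = √(532133155973/451480821) = √240247914140011093833/451480821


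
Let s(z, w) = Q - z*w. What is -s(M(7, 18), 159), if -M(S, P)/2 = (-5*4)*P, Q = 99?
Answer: 114381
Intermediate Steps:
M(S, P) = 40*P (M(S, P) = -2*(-5*4)*P = -(-40)*P = 40*P)
s(z, w) = 99 - w*z (s(z, w) = 99 - z*w = 99 - w*z)
-s(M(7, 18), 159) = -(99 - 1*159*40*18) = -(99 - 1*159*720) = -(99 - 114480) = -1*(-114381) = 114381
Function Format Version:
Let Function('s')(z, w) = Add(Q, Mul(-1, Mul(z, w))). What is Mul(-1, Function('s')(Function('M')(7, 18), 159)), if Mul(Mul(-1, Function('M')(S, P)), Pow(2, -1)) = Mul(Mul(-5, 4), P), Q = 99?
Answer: 114381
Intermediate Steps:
Function('M')(S, P) = Mul(40, P) (Function('M')(S, P) = Mul(-2, Mul(Mul(-5, 4), P)) = Mul(-2, Mul(-20, P)) = Mul(40, P))
Function('s')(z, w) = Add(99, Mul(-1, w, z)) (Function('s')(z, w) = Add(99, Mul(-1, Mul(z, w))) = Add(99, Mul(-1, Mul(w, z))) = Add(99, Mul(-1, w, z)))
Mul(-1, Function('s')(Function('M')(7, 18), 159)) = Mul(-1, Add(99, Mul(-1, 159, Mul(40, 18)))) = Mul(-1, Add(99, Mul(-1, 159, 720))) = Mul(-1, Add(99, -114480)) = Mul(-1, -114381) = 114381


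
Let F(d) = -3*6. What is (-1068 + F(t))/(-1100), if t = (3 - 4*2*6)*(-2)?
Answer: 543/550 ≈ 0.98727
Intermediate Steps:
t = 90 (t = (3 - 8*6)*(-2) = (3 - 48)*(-2) = -45*(-2) = 90)
F(d) = -18
(-1068 + F(t))/(-1100) = (-1068 - 18)/(-1100) = -1086*(-1/1100) = 543/550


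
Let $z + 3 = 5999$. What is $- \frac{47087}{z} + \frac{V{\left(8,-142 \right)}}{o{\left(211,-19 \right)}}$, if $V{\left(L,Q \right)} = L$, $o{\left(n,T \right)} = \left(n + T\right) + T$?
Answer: $- \frac{8098083}{1037308} \approx -7.8068$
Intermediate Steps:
$z = 5996$ ($z = -3 + 5999 = 5996$)
$o{\left(n,T \right)} = n + 2 T$ ($o{\left(n,T \right)} = \left(T + n\right) + T = n + 2 T$)
$- \frac{47087}{z} + \frac{V{\left(8,-142 \right)}}{o{\left(211,-19 \right)}} = - \frac{47087}{5996} + \frac{8}{211 + 2 \left(-19\right)} = \left(-47087\right) \frac{1}{5996} + \frac{8}{211 - 38} = - \frac{47087}{5996} + \frac{8}{173} = - \frac{8098083}{1037308}$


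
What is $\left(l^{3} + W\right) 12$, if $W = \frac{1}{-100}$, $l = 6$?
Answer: $\frac{64797}{25} \approx 2591.9$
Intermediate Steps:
$W = - \frac{1}{100} \approx -0.01$
$\left(l^{3} + W\right) 12 = \left(6^{3} - \frac{1}{100}\right) 12 = \left(216 - \frac{1}{100}\right) 12 = \frac{21599}{100} \cdot 12 = \frac{64797}{25}$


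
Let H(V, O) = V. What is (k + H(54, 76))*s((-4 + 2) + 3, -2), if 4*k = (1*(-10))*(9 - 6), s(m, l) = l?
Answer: -93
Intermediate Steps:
k = -15/2 (k = ((1*(-10))*(9 - 6))/4 = (-10*3)/4 = (¼)*(-30) = -15/2 ≈ -7.5000)
(k + H(54, 76))*s((-4 + 2) + 3, -2) = (-15/2 + 54)*(-2) = (93/2)*(-2) = -93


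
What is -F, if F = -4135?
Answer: 4135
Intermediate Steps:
-F = -1*(-4135) = 4135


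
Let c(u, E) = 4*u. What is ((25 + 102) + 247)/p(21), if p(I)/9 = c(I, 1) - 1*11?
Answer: 374/657 ≈ 0.56925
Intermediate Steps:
p(I) = -99 + 36*I (p(I) = 9*(4*I - 1*11) = 9*(4*I - 11) = 9*(-11 + 4*I) = -99 + 36*I)
((25 + 102) + 247)/p(21) = ((25 + 102) + 247)/(-99 + 36*21) = (127 + 247)/(-99 + 756) = 374/657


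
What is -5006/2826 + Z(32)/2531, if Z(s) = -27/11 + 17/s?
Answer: -2230909337/1258858656 ≈ -1.7722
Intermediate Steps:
Z(s) = -27/11 + 17/s (Z(s) = -27*1/11 + 17/s = -27/11 + 17/s)
-5006/2826 + Z(32)/2531 = -5006/2826 + (-27/11 + 17/32)/2531 = -5006*1/2826 + (-27/11 + 17*(1/32))*(1/2531) = -2503/1413 + (-27/11 + 17/32)*(1/2531) = -2503/1413 - 677/352*1/2531 = -2503/1413 - 677/890912 = -2230909337/1258858656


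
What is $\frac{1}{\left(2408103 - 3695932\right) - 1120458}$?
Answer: $- \frac{1}{2408287} \approx -4.1523 \cdot 10^{-7}$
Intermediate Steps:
$\frac{1}{\left(2408103 - 3695932\right) - 1120458} = \frac{1}{-1287829 - 1120458} = \frac{1}{-2408287} = - \frac{1}{2408287}$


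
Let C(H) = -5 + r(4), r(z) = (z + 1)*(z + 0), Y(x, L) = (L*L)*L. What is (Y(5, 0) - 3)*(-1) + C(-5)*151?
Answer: 2268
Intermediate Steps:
Y(x, L) = L³ (Y(x, L) = L²*L = L³)
r(z) = z*(1 + z) (r(z) = (1 + z)*z = z*(1 + z))
C(H) = 15 (C(H) = -5 + 4*(1 + 4) = -5 + 4*5 = -5 + 20 = 15)
(Y(5, 0) - 3)*(-1) + C(-5)*151 = (0³ - 3)*(-1) + 15*151 = (0 - 3)*(-1) + 2265 = -3*(-1) + 2265 = 3 + 2265 = 2268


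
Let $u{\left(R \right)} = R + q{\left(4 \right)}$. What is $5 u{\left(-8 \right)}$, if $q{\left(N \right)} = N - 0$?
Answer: $-20$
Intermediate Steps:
$q{\left(N \right)} = N$ ($q{\left(N \right)} = N + 0 = N$)
$u{\left(R \right)} = 4 + R$ ($u{\left(R \right)} = R + 4 = 4 + R$)
$5 u{\left(-8 \right)} = 5 \left(4 - 8\right) = 5 \left(-4\right) = -20$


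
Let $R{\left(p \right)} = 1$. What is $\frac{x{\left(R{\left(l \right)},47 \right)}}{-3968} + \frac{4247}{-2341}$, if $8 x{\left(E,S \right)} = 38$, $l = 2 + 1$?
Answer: $- \frac{67452863}{37156352} \approx -1.8154$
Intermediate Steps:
$l = 3$
$x{\left(E,S \right)} = \frac{19}{4}$ ($x{\left(E,S \right)} = \frac{1}{8} \cdot 38 = \frac{19}{4}$)
$\frac{x{\left(R{\left(l \right)},47 \right)}}{-3968} + \frac{4247}{-2341} = \frac{19}{4 \left(-3968\right)} + \frac{4247}{-2341} = \frac{19}{4} \left(- \frac{1}{3968}\right) + 4247 \left(- \frac{1}{2341}\right) = - \frac{19}{15872} - \frac{4247}{2341} = - \frac{67452863}{37156352}$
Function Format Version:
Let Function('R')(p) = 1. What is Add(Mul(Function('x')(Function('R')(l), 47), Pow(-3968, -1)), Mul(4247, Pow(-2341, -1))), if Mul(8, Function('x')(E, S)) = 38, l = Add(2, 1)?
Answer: Rational(-67452863, 37156352) ≈ -1.8154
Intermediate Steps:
l = 3
Function('x')(E, S) = Rational(19, 4) (Function('x')(E, S) = Mul(Rational(1, 8), 38) = Rational(19, 4))
Add(Mul(Function('x')(Function('R')(l), 47), Pow(-3968, -1)), Mul(4247, Pow(-2341, -1))) = Add(Mul(Rational(19, 4), Pow(-3968, -1)), Mul(4247, Pow(-2341, -1))) = Add(Mul(Rational(19, 4), Rational(-1, 3968)), Mul(4247, Rational(-1, 2341))) = Add(Rational(-19, 15872), Rational(-4247, 2341)) = Rational(-67452863, 37156352)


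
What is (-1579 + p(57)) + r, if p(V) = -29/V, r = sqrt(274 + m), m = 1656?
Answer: -90032/57 + sqrt(1930) ≈ -1535.6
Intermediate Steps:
r = sqrt(1930) (r = sqrt(274 + 1656) = sqrt(1930) ≈ 43.932)
(-1579 + p(57)) + r = (-1579 - 29/57) + sqrt(1930) = -90032/57 + sqrt(1930)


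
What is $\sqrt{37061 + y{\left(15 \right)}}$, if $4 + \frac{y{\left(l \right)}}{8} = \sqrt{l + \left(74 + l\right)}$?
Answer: $\sqrt{37029 + 16 \sqrt{26}} \approx 192.64$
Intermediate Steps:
$y{\left(l \right)} = -32 + 8 \sqrt{74 + 2 l}$ ($y{\left(l \right)} = -32 + 8 \sqrt{l + \left(74 + l\right)} = -32 + 8 \sqrt{74 + 2 l}$)
$\sqrt{37061 + y{\left(15 \right)}} = \sqrt{37061 - \left(32 - 8 \sqrt{74 + 2 \cdot 15}\right)} = \sqrt{37061 - \left(32 - 8 \sqrt{74 + 30}\right)} = \sqrt{37061 - \left(32 - 8 \sqrt{104}\right)} = \sqrt{37061 - \left(32 - 8 \cdot 2 \sqrt{26}\right)} = \sqrt{37061 - \left(32 - 16 \sqrt{26}\right)} = \sqrt{37029 + 16 \sqrt{26}}$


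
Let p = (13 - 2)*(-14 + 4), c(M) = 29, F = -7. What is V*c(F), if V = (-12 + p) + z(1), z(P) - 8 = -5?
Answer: -3451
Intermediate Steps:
z(P) = 3 (z(P) = 8 - 5 = 3)
p = -110 (p = 11*(-10) = -110)
V = -119 (V = (-12 - 110) + 3 = -122 + 3 = -119)
V*c(F) = -119*29 = -3451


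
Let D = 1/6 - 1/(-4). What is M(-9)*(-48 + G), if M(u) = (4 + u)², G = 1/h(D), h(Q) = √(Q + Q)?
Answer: -1200 + 5*√30 ≈ -1172.6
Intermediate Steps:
D = 5/12 (D = 1*(⅙) - 1*(-¼) = ⅙ + ¼ = 5/12 ≈ 0.41667)
h(Q) = √2*√Q (h(Q) = √(2*Q) = √2*√Q)
G = √30/5 (G = 1/(√2*√(5/12)) = 1/(√2*(√15/6)) = 1/(√30/6) = √30/5 ≈ 1.0954)
M(-9)*(-48 + G) = (4 - 9)²*(-48 + √30/5) = (-5)²*(-48 + √30/5) = 25*(-48 + √30/5) = -1200 + 5*√30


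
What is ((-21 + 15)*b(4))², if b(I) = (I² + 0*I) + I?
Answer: 14400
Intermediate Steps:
b(I) = I + I² (b(I) = (I² + 0) + I = I² + I = I + I²)
((-21 + 15)*b(4))² = ((-21 + 15)*(4*(1 + 4)))² = (-24*5)² = (-6*20)² = (-120)² = 14400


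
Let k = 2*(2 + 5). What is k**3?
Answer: 2744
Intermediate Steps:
k = 14 (k = 2*7 = 14)
k**3 = 14**3 = 2744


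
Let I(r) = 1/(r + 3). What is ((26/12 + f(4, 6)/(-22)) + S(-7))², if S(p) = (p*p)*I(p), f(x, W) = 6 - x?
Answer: 1803649/17424 ≈ 103.52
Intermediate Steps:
I(r) = 1/(3 + r)
S(p) = p²/(3 + p) (S(p) = (p*p)/(3 + p) = p²/(3 + p))
((26/12 + f(4, 6)/(-22)) + S(-7))² = ((26/12 + (6 - 1*4)/(-22)) + (-7)²/(3 - 7))² = ((26*(1/12) + (6 - 4)*(-1/22)) + 49/(-4))² = ((13/6 + 2*(-1/22)) + 49*(-¼))² = ((13/6 - 1/11) - 49/4)² = (137/66 - 49/4)² = (-1343/132)² = 1803649/17424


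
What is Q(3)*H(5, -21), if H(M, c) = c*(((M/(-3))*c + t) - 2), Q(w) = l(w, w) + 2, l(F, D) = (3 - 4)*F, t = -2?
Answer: 651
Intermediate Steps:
l(F, D) = -F
Q(w) = 2 - w (Q(w) = -w + 2 = 2 - w)
H(M, c) = c*(-4 - M*c/3) (H(M, c) = c*(((M/(-3))*c - 2) - 2) = c*(((M*(-1/3))*c - 2) - 2) = c*(((-M/3)*c - 2) - 2) = c*((-M*c/3 - 2) - 2) = c*((-2 - M*c/3) - 2) = c*(-4 - M*c/3))
Q(3)*H(5, -21) = (2 - 1*3)*(-1/3*(-21)*(12 + 5*(-21))) = (2 - 3)*(-1/3*(-21)*(12 - 105)) = -(-1)*(-21)*(-93)/3 = -1*(-651) = 651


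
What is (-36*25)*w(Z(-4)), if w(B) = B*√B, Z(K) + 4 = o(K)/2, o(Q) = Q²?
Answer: -7200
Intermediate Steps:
Z(K) = -4 + K²/2
w(B) = B^(3/2)
(-36*25)*w(Z(-4)) = (-36*25)*(-4 + (½)*(-4)²)^(3/2) = -900*(-4 + (½)*16)^(3/2) = -900*(-4 + 8)^(3/2) = -900*4^(3/2) = -900*8 = -7200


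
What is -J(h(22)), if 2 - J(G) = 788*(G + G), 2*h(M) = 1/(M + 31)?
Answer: 682/53 ≈ 12.868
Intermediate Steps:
h(M) = 1/(2*(31 + M)) (h(M) = 1/(2*(M + 31)) = 1/(2*(31 + M)))
J(G) = 2 - 1576*G (J(G) = 2 - 788*(G + G) = 2 - 788*2*G = 2 - 1576*G)
-J(h(22)) = -(2 - 788/(31 + 22)) = -(2 - 788/53) = -1*(-682/53) = 682/53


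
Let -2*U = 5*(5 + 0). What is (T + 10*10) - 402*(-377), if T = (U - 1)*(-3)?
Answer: 303389/2 ≈ 1.5169e+5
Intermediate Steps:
U = -25/2 (U = -5*(5 + 0)/2 = -5*5/2 = -1/2*25 = -25/2 ≈ -12.500)
T = 81/2 (T = (-25/2 - 1)*(-3) = -27/2*(-3) = 81/2 ≈ 40.500)
(T + 10*10) - 402*(-377) = (81/2 + 10*10) - 402*(-377) = (81/2 + 100) + 151554 = 281/2 + 151554 = 303389/2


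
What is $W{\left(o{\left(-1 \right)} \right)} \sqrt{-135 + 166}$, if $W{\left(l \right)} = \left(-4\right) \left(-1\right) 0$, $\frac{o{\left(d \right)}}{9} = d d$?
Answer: $0$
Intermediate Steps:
$o{\left(d \right)} = 9 d^{2}$ ($o{\left(d \right)} = 9 d d = 9 d^{2}$)
$W{\left(l \right)} = 0$ ($W{\left(l \right)} = 4 \cdot 0 = 0$)
$W{\left(o{\left(-1 \right)} \right)} \sqrt{-135 + 166} = 0 \sqrt{-135 + 166} = 0 \sqrt{31} = 0$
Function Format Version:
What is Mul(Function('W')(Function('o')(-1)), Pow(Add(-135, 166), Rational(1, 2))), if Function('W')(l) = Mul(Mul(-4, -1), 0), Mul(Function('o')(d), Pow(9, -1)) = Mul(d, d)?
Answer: 0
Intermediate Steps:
Function('o')(d) = Mul(9, Pow(d, 2)) (Function('o')(d) = Mul(9, Mul(d, d)) = Mul(9, Pow(d, 2)))
Function('W')(l) = 0 (Function('W')(l) = Mul(4, 0) = 0)
Mul(Function('W')(Function('o')(-1)), Pow(Add(-135, 166), Rational(1, 2))) = Mul(0, Pow(Add(-135, 166), Rational(1, 2))) = Mul(0, Pow(31, Rational(1, 2))) = 0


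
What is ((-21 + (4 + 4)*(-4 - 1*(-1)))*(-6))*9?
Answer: 2430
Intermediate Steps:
((-21 + (4 + 4)*(-4 - 1*(-1)))*(-6))*9 = ((-21 + 8*(-4 + 1))*(-6))*9 = ((-21 + 8*(-3))*(-6))*9 = ((-21 - 24)*(-6))*9 = -45*(-6)*9 = 270*9 = 2430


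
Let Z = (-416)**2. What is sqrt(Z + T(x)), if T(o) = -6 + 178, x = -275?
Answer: 2*sqrt(43307) ≈ 416.21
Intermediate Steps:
Z = 173056
T(o) = 172
sqrt(Z + T(x)) = sqrt(173056 + 172) = sqrt(173228) = 2*sqrt(43307)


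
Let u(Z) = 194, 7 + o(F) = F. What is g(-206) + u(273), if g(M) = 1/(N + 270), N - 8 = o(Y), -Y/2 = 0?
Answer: 52575/271 ≈ 194.00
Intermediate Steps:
Y = 0 (Y = -2*0 = 0)
o(F) = -7 + F
N = 1 (N = 8 + (-7 + 0) = 8 - 7 = 1)
g(M) = 1/271 (g(M) = 1/(1 + 270) = 1/271)
g(-206) + u(273) = 1/271 + 194 = 52575/271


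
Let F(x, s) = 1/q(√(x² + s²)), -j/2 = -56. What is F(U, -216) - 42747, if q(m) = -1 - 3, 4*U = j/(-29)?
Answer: -170989/4 ≈ -42747.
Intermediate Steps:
j = 112 (j = -2*(-56) = 112)
U = -28/29 (U = (112/(-29))/4 = (112*(-1/29))/4 = (¼)*(-112/29) = -28/29 ≈ -0.96552)
q(m) = -4
F(x, s) = -¼ (F(x, s) = 1/(-4) = -¼)
F(U, -216) - 42747 = -¼ - 42747 = -170989/4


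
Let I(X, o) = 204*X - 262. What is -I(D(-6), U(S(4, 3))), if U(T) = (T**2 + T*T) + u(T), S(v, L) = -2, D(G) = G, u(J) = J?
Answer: 1486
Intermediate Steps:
U(T) = T + 2*T**2 (U(T) = (T**2 + T*T) + T = (T**2 + T**2) + T = 2*T**2 + T = T + 2*T**2)
I(X, o) = -262 + 204*X
-I(D(-6), U(S(4, 3))) = -(-262 + 204*(-6)) = -(-262 - 1224) = -1*(-1486) = 1486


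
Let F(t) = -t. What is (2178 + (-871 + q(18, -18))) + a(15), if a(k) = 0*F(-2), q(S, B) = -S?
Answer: 1289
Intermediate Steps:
a(k) = 0 (a(k) = 0*(-1*(-2)) = 0*2 = 0)
(2178 + (-871 + q(18, -18))) + a(15) = (2178 + (-871 - 1*18)) + 0 = (2178 + (-871 - 18)) + 0 = (2178 - 889) + 0 = 1289 + 0 = 1289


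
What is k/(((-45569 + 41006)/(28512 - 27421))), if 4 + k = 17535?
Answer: -19126321/4563 ≈ -4191.6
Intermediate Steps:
k = 17531 (k = -4 + 17535 = 17531)
k/(((-45569 + 41006)/(28512 - 27421))) = 17531/(((-45569 + 41006)/(28512 - 27421))) = 17531/((-4563/1091)) = 17531/((-4563*1/1091)) = 17531/(-4563/1091) = 17531*(-1091/4563) = -19126321/4563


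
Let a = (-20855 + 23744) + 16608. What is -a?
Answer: -19497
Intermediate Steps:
a = 19497 (a = 2889 + 16608 = 19497)
-a = -1*19497 = -19497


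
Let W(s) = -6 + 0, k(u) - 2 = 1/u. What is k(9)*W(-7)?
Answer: -38/3 ≈ -12.667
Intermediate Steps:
k(u) = 2 + 1/u
W(s) = -6
k(9)*W(-7) = (2 + 1/9)*(-6) = (2 + ⅑)*(-6) = (19/9)*(-6) = -38/3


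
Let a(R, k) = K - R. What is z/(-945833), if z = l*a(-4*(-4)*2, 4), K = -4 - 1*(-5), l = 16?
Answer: 496/945833 ≈ 0.00052441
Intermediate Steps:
K = 1 (K = -4 + 5 = 1)
a(R, k) = 1 - R
z = -496 (z = 16*(1 - (-4*(-4))*2) = 16*(1 - 16*2) = 16*(1 - 1*32) = 16*(1 - 32) = 16*(-31) = -496)
z/(-945833) = -496/(-945833) = -496*(-1/945833) = 496/945833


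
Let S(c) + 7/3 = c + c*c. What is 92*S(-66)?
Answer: 1183396/3 ≈ 3.9447e+5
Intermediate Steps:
S(c) = -7/3 + c + c**2 (S(c) = -7/3 + (c + c*c) = -7/3 + (c + c**2) = -7/3 + c + c**2)
92*S(-66) = 92*(-7/3 - 66 + (-66)**2) = 92*(-7/3 - 66 + 4356) = 92*(12863/3) = 1183396/3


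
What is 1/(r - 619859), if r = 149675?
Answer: -1/470184 ≈ -2.1268e-6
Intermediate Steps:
1/(r - 619859) = 1/(149675 - 619859) = 1/(-470184) = -1/470184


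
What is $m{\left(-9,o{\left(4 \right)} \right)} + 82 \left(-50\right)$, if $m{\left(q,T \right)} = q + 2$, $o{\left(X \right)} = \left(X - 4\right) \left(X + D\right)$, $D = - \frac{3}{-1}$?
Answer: $-4107$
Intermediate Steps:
$D = 3$ ($D = \left(-3\right) \left(-1\right) = 3$)
$o{\left(X \right)} = \left(-4 + X\right) \left(3 + X\right)$ ($o{\left(X \right)} = \left(X - 4\right) \left(X + 3\right) = \left(-4 + X\right) \left(3 + X\right)$)
$m{\left(q,T \right)} = 2 + q$
$m{\left(-9,o{\left(4 \right)} \right)} + 82 \left(-50\right) = \left(2 - 9\right) + 82 \left(-50\right) = -7 - 4100 = -4107$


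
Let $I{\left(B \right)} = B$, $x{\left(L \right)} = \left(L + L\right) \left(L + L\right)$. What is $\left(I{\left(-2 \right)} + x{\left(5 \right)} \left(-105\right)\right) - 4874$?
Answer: $-15376$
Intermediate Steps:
$x{\left(L \right)} = 4 L^{2}$ ($x{\left(L \right)} = 2 L 2 L = 4 L^{2}$)
$\left(I{\left(-2 \right)} + x{\left(5 \right)} \left(-105\right)\right) - 4874 = \left(-2 + 4 \cdot 5^{2} \left(-105\right)\right) - 4874 = \left(-2 + 4 \cdot 25 \left(-105\right)\right) - 4874 = \left(-2 + 100 \left(-105\right)\right) - 4874 = \left(-2 - 10500\right) - 4874 = -10502 - 4874 = -15376$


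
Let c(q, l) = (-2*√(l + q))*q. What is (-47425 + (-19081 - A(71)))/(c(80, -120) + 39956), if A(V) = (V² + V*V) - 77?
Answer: -764268379/399376484 - 1530220*I*√10/99844121 ≈ -1.9137 - 0.048465*I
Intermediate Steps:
A(V) = -77 + 2*V² (A(V) = (V² + V²) - 77 = 2*V² - 77 = -77 + 2*V²)
c(q, l) = -2*q*√(l + q)
(-47425 + (-19081 - A(71)))/(c(80, -120) + 39956) = (-47425 + (-19081 - (-77 + 2*71²)))/(-2*80*√(-120 + 80) + 39956) = (-47425 + (-19081 - (-77 + 2*5041)))/(-2*80*√(-40) + 39956) = (-47425 + (-19081 - (-77 + 10082)))/(-2*80*2*I*√10 + 39956) = (-47425 + (-19081 - 1*10005))/(-320*I*√10 + 39956) = (-47425 + (-19081 - 10005))/(39956 - 320*I*√10) = (-47425 - 29086)/(39956 - 320*I*√10) = -76511/(39956 - 320*I*√10)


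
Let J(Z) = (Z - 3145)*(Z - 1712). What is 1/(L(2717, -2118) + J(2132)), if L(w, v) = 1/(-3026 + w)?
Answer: -309/131467141 ≈ -2.3504e-6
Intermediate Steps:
J(Z) = (-3145 + Z)*(-1712 + Z)
1/(L(2717, -2118) + J(2132)) = 1/(1/(-3026 + 2717) + (5384240 + 2132² - 4857*2132)) = 1/(1/(-309) + (5384240 + 4545424 - 10355124)) = 1/(-1/309 - 425460) = 1/(-131467141/309) = -309/131467141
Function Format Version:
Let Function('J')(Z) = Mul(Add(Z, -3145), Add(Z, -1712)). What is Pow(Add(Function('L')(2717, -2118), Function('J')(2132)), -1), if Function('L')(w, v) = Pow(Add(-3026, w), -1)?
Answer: Rational(-309, 131467141) ≈ -2.3504e-6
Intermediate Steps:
Function('J')(Z) = Mul(Add(-3145, Z), Add(-1712, Z))
Pow(Add(Function('L')(2717, -2118), Function('J')(2132)), -1) = Pow(Add(Pow(Add(-3026, 2717), -1), Add(5384240, Pow(2132, 2), Mul(-4857, 2132))), -1) = Pow(Add(Pow(-309, -1), Add(5384240, 4545424, -10355124)), -1) = Pow(Add(Rational(-1, 309), -425460), -1) = Pow(Rational(-131467141, 309), -1) = Rational(-309, 131467141)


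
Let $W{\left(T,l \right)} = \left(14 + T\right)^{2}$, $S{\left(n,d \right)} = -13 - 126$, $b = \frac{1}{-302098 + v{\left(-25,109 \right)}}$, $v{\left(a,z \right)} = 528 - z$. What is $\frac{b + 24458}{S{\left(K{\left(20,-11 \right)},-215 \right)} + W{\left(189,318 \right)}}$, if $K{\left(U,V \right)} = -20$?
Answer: $\frac{2459488327}{4129985510} \approx 0.59552$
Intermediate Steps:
$b = - \frac{1}{301679}$ ($b = \frac{1}{-302098 + \left(528 - 109\right)} = \frac{1}{-302098 + 419} = \frac{1}{-301679} = - \frac{1}{301679} \approx -3.3148 \cdot 10^{-6}$)
$S{\left(n,d \right)} = -139$
$\frac{b + 24458}{S{\left(K{\left(20,-11 \right)},-215 \right)} + W{\left(189,318 \right)}} = \frac{- \frac{1}{301679} + 24458}{-139 + \left(14 + 189\right)^{2}} = \frac{7378464981}{301679 \left(-139 + 203^{2}\right)} = \frac{7378464981}{301679 \left(-139 + 41209\right)} = \frac{7378464981}{301679 \cdot 41070} = \frac{7378464981}{301679} \cdot \frac{1}{41070} = \frac{2459488327}{4129985510}$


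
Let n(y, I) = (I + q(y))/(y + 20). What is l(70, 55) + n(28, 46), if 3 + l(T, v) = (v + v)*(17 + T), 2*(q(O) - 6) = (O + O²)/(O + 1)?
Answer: 76547/8 ≈ 9568.4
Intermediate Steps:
q(O) = 6 + (O + O²)/(2*(1 + O)) (q(O) = 6 + ((O + O²)/(O + 1))/2 = 6 + ((O + O²)/(1 + O))/2 = 6 + (O + O²)/(2*(1 + O)))
l(T, v) = -3 + 2*v*(17 + T) (l(T, v) = -3 + (v + v)*(17 + T) = -3 + (2*v)*(17 + T) = -3 + 2*v*(17 + T))
n(y, I) = (6 + I + y/2)/(20 + y) (n(y, I) = (I + (6 + y/2))/(y + 20) = (6 + I + y/2)/(20 + y))
l(70, 55) + n(28, 46) = (-3 + 34*55 + 2*70*55) + (6 + 46 + (½)*28)/(20 + 28) = (-3 + 1870 + 7700) + (6 + 46 + 14)/48 = 9567 + (1/48)*66 = 9567 + 11/8 = 76547/8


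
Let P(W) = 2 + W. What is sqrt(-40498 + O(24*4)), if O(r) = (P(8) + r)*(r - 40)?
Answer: I*sqrt(34562) ≈ 185.91*I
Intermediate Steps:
O(r) = (-40 + r)*(10 + r) (O(r) = ((2 + 8) + r)*(r - 40) = (10 + r)*(-40 + r) = (-40 + r)*(10 + r))
sqrt(-40498 + O(24*4)) = sqrt(-40498 + (-400 + (24*4)**2 - 720*4)) = sqrt(-40498 + (-400 + 96**2 - 30*96)) = sqrt(-40498 + (-400 + 9216 - 2880)) = sqrt(-40498 + 5936) = sqrt(-34562) = I*sqrt(34562)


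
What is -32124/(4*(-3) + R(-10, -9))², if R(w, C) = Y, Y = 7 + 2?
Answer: -10708/3 ≈ -3569.3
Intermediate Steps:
Y = 9
R(w, C) = 9
-32124/(4*(-3) + R(-10, -9))² = -32124/(4*(-3) + 9)² = -32124/(-12 + 9)² = -32124/((-3)²) = -32124/9 = -32124*⅑ = -10708/3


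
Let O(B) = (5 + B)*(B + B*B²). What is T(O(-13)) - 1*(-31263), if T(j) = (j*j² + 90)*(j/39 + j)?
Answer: 300639251665789789/3 ≈ 1.0021e+17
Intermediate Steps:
O(B) = (5 + B)*(B + B³)
T(j) = 40*j*(90 + j³)/39 (T(j) = (j³ + 90)*(j*(1/39) + j) = (90 + j³)*(j/39 + j) = (90 + j³)*(40*j/39) = 40*j*(90 + j³)/39)
T(O(-13)) - 1*(-31263) = 40*(-13*(5 - 13 + (-13)³ + 5*(-13)²))*(90 + (-13*(5 - 13 + (-13)³ + 5*(-13)²))³)/39 - 1*(-31263) = 40*(-13*(5 - 13 - 2197 + 5*169))*(90 + (-13*(5 - 13 - 2197 + 5*169))³)/39 + 31263 = 40*(-13*(5 - 13 - 2197 + 845))*(90 + (-13*(5 - 13 - 2197 + 845))³)/39 + 31263 = 40*(-13*(-1360))*(90 + (-13*(-1360))³)/39 + 31263 = (40/39)*17680*(90 + 17680³) + 31263 = (40/39)*17680*(90 + 5526456832000) + 31263 = (40/39)*17680*5526456832090 + 31263 = 300639251665696000/3 + 31263 = 300639251665789789/3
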